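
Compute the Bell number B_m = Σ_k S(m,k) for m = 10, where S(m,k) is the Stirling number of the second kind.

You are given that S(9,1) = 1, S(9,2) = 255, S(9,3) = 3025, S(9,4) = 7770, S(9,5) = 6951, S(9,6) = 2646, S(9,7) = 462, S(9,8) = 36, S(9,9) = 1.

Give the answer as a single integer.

row 10: T[10][1]=1·1+0=1  T[10][2]=2·255+1=511  T[10][3]=3·3025+255=9330  T[10][4]=4·7770+3025=34105  T[10][5]=5·6951+7770=42525  T[10][6]=6·2646+6951=22827  T[10][7]=7·462+2646=5880  T[10][8]=8·36+462=750  T[10][9]=9·1+36=45  T[10][10]=10·0+1=1
B_10 = ΣS(10,k) = 1+511+9330+34105+42525+22827+5880+750+45+1 = 115975

115975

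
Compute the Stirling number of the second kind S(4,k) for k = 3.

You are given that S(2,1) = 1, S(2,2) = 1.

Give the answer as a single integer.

[3] T[3,2]:2*1+1=3 · T[3,3]:3*0+1=1
[4] T[4,3]:3*1+3=6
Read S(4,3) = 6.

6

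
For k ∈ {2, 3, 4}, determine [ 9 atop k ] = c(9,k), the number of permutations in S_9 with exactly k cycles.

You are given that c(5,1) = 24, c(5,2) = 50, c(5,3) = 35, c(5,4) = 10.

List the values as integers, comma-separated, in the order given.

109584, 118124, 67284

i=6: T(6,1)=0+5·24=120 | T(6,2)=24+5·50=274 | T(6,3)=50+5·35=225 | T(6,4)=35+5·10=85
i=7: T(7,1)=0+6·120=720 | T(7,2)=120+6·274=1764 | T(7,3)=274+6·225=1624 | T(7,4)=225+6·85=735
i=8: T(8,1)=0+7·720=5040 | T(8,2)=720+7·1764=13068 | T(8,3)=1764+7·1624=13132 | T(8,4)=1624+7·735=6769
i=9: T(9,2)=5040+8·13068=109584 | T(9,3)=13068+8·13132=118124 | T(9,4)=13132+8·6769=67284
Read c(9,2) = 109584, c(9,3) = 118124, c(9,4) = 67284.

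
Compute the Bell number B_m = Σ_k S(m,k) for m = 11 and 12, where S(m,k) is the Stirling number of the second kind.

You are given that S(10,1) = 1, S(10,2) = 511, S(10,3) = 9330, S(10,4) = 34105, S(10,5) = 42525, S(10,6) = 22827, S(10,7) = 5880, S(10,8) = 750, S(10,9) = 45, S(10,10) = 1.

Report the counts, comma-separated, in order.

678570, 4213597

@11  (11,1):1·1+0→1, (11,2):511·2+1→1023, (11,3):9330·3+511→28501, (11,4):34105·4+9330→145750, (11,5):42525·5+34105→246730, (11,6):22827·6+42525→179487, (11,7):5880·7+22827→63987, (11,8):750·8+5880→11880, (11,9):45·9+750→1155, (11,10):1·10+45→55, (11,11):0·11+1→1
@12  (12,1):1·1+0→1, (12,2):1023·2+1→2047, (12,3):28501·3+1023→86526, (12,4):145750·4+28501→611501, (12,5):246730·5+145750→1379400, (12,6):179487·6+246730→1323652, (12,7):63987·7+179487→627396, (12,8):11880·8+63987→159027, (12,9):1155·9+11880→22275, (12,10):55·10+1155→1705, (12,11):1·11+55→66, (12,12):0·12+1→1
B_11 = ΣS(11,k) = 1+1023+28501+145750+246730+179487+63987+11880+1155+55+1 = 678570
B_12 = ΣS(12,k) = 1+2047+86526+611501+1379400+1323652+627396+159027+22275+1705+66+1 = 4213597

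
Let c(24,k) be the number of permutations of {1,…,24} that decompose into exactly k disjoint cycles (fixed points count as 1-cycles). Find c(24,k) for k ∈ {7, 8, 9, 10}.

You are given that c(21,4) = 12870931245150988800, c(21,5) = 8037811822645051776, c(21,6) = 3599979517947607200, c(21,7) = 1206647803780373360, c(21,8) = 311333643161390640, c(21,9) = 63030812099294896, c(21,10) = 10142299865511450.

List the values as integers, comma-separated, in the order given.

18588776355051949776576, 5304713715525445812976, 1204749260161737632496, 220984454979433717396

[22] T[22,5]:21*8037811822645051776+12870931245150988800=181664979520697076096 · T[22,6]:21*3599979517947607200+8037811822645051776=83637381699544802976 · T[22,7]:21*1206647803780373360+3599979517947607200=28939583397335447760 · T[22,8]:21*311333643161390640+1206647803780373360=7744654310169576800 · T[22,9]:21*63030812099294896+311333643161390640=1634980697246583456 · T[22,10]:21*10142299865511450+63030812099294896=276019109275035346
[23] T[23,6]:22*83637381699544802976+181664979520697076096=2021687376910682741568 · T[23,7]:22*28939583397335447760+83637381699544802976=720308216440924653696 · T[23,8]:22*7744654310169576800+28939583397335447760=199321978221066137360 · T[23,9]:22*1634980697246583456+7744654310169576800=43714229649594412832 · T[23,10]:22*276019109275035346+1634980697246583456=7707401101297361068
[24] T[24,7]:23*720308216440924653696+2021687376910682741568=18588776355051949776576 · T[24,8]:23*199321978221066137360+720308216440924653696=5304713715525445812976 · T[24,9]:23*43714229649594412832+199321978221066137360=1204749260161737632496 · T[24,10]:23*7707401101297361068+43714229649594412832=220984454979433717396
Read c(24,7) = 18588776355051949776576, c(24,8) = 5304713715525445812976, c(24,9) = 1204749260161737632496, c(24,10) = 220984454979433717396.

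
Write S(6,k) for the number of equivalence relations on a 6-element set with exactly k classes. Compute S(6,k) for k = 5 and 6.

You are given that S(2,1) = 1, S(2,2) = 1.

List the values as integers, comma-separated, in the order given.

15, 1

row 3: T[3][2]=2·1+1=3  T[3][3]=3·0+1=1
row 4: T[4][3]=3·1+3=6  T[4][4]=4·0+1=1
row 5: T[5][4]=4·1+6=10  T[5][5]=5·0+1=1
row 6: T[6][5]=5·1+10=15  T[6][6]=6·0+1=1
Read S(6,5) = 15, S(6,6) = 1.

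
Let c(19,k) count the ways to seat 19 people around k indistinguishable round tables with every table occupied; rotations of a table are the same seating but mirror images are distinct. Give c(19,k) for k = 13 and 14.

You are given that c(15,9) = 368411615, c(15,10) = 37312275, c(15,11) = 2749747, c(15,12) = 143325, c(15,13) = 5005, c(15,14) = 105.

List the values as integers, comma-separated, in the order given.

[16] T[16,10]:15*37312275+368411615=928095740 · T[16,11]:15*2749747+37312275=78558480 · T[16,12]:15*143325+2749747=4899622 · T[16,13]:15*5005+143325=218400 · T[16,14]:15*105+5005=6580
[17] T[17,11]:16*78558480+928095740=2185031420 · T[17,12]:16*4899622+78558480=156952432 · T[17,13]:16*218400+4899622=8394022 · T[17,14]:16*6580+218400=323680
[18] T[18,12]:17*156952432+2185031420=4853222764 · T[18,13]:17*8394022+156952432=299650806 · T[18,14]:17*323680+8394022=13896582
[19] T[19,13]:18*299650806+4853222764=10246937272 · T[19,14]:18*13896582+299650806=549789282
Read c(19,13) = 10246937272, c(19,14) = 549789282.

10246937272, 549789282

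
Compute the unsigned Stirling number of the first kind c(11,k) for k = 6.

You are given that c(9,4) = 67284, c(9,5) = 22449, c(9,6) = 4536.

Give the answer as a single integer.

902055

row 10: T[10][5]=9·22449+67284=269325  T[10][6]=9·4536+22449=63273
row 11: T[11][6]=10·63273+269325=902055
Read c(11,6) = 902055.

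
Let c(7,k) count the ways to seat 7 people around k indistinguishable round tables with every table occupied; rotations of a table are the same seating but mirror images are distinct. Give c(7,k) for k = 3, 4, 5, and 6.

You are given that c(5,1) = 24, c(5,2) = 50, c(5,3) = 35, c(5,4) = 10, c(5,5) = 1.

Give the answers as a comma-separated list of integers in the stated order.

1624, 735, 175, 21

[6] T[6,2]:5*50+24=274 · T[6,3]:5*35+50=225 · T[6,4]:5*10+35=85 · T[6,5]:5*1+10=15 · T[6,6]:5*0+1=1
[7] T[7,3]:6*225+274=1624 · T[7,4]:6*85+225=735 · T[7,5]:6*15+85=175 · T[7,6]:6*1+15=21
Read c(7,3) = 1624, c(7,4) = 735, c(7,5) = 175, c(7,6) = 21.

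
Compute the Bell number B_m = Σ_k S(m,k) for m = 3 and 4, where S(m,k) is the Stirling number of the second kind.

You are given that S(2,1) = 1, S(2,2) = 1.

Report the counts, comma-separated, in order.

5, 15

[3] T[3,1]:1*1+0=1 · T[3,2]:2*1+1=3 · T[3,3]:3*0+1=1
[4] T[4,1]:1*1+0=1 · T[4,2]:2*3+1=7 · T[4,3]:3*1+3=6 · T[4,4]:4*0+1=1
B_3 = ΣS(3,k) = 1+3+1 = 5
B_4 = ΣS(4,k) = 1+7+6+1 = 15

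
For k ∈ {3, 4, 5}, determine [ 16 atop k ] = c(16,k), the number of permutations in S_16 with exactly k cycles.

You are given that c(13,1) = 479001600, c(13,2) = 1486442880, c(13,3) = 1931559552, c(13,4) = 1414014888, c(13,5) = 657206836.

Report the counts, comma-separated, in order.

6165817614720, 5056995703824, 2706813345600

@14  (14,1):479001600·13+0→6227020800, (14,2):1486442880·13+479001600→19802759040, (14,3):1931559552·13+1486442880→26596717056, (14,4):1414014888·13+1931559552→20313753096, (14,5):657206836·13+1414014888→9957703756
@15  (15,2):19802759040·14+6227020800→283465647360, (15,3):26596717056·14+19802759040→392156797824, (15,4):20313753096·14+26596717056→310989260400, (15,5):9957703756·14+20313753096→159721605680
@16  (16,3):392156797824·15+283465647360→6165817614720, (16,4):310989260400·15+392156797824→5056995703824, (16,5):159721605680·15+310989260400→2706813345600
Read c(16,3) = 6165817614720, c(16,4) = 5056995703824, c(16,5) = 2706813345600.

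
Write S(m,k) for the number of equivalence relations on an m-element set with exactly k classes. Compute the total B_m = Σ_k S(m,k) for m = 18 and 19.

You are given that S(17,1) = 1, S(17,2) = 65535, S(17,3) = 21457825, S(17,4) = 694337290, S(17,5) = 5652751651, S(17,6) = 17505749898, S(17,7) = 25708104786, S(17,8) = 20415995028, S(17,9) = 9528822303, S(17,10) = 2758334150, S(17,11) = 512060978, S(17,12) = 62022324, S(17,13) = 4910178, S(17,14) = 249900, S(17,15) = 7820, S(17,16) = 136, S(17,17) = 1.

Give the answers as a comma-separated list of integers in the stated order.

i=18: T(18,1)=0+1·1=1 | T(18,2)=1+2·65535=131071 | T(18,3)=65535+3·21457825=64439010 | T(18,4)=21457825+4·694337290=2798806985 | T(18,5)=694337290+5·5652751651=28958095545 | T(18,6)=5652751651+6·17505749898=110687251039 | T(18,7)=17505749898+7·25708104786=197462483400 | T(18,8)=25708104786+8·20415995028=189036065010 | T(18,9)=20415995028+9·9528822303=106175395755 | T(18,10)=9528822303+10·2758334150=37112163803 | T(18,11)=2758334150+11·512060978=8391004908 | T(18,12)=512060978+12·62022324=1256328866 | T(18,13)=62022324+13·4910178=125854638 | T(18,14)=4910178+14·249900=8408778 | T(18,15)=249900+15·7820=367200 | T(18,16)=7820+16·136=9996 | T(18,17)=136+17·1=153 | T(18,18)=1+18·0=1
i=19: T(19,1)=0+1·1=1 | T(19,2)=1+2·131071=262143 | T(19,3)=131071+3·64439010=193448101 | T(19,4)=64439010+4·2798806985=11259666950 | T(19,5)=2798806985+5·28958095545=147589284710 | T(19,6)=28958095545+6·110687251039=693081601779 | T(19,7)=110687251039+7·197462483400=1492924634839 | T(19,8)=197462483400+8·189036065010=1709751003480 | T(19,9)=189036065010+9·106175395755=1144614626805 | T(19,10)=106175395755+10·37112163803=477297033785 | T(19,11)=37112163803+11·8391004908=129413217791 | T(19,12)=8391004908+12·1256328866=23466951300 | T(19,13)=1256328866+13·125854638=2892439160 | T(19,14)=125854638+14·8408778=243577530 | T(19,15)=8408778+15·367200=13916778 | T(19,16)=367200+16·9996=527136 | T(19,17)=9996+17·153=12597 | T(19,18)=153+18·1=171 | T(19,19)=1+19·0=1
B_18 = ΣS(18,k) = 1+131071+64439010+2798806985+28958095545+110687251039+197462483400+189036065010+106175395755+37112163803+8391004908+1256328866+125854638+8408778+367200+9996+153+1 = 682076806159
B_19 = ΣS(19,k) = 1+262143+193448101+11259666950+147589284710+693081601779+1492924634839+1709751003480+1144614626805+477297033785+129413217791+23466951300+2892439160+243577530+13916778+527136+12597+171+1 = 5832742205057

682076806159, 5832742205057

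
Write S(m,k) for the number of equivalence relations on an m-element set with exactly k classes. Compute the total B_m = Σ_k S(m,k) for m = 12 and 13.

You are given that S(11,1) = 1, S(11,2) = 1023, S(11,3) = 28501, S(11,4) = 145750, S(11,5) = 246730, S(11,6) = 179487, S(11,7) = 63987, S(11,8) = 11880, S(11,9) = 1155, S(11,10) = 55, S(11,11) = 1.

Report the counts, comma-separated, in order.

4213597, 27644437

i=12: T(12,1)=0+1·1=1 | T(12,2)=1+2·1023=2047 | T(12,3)=1023+3·28501=86526 | T(12,4)=28501+4·145750=611501 | T(12,5)=145750+5·246730=1379400 | T(12,6)=246730+6·179487=1323652 | T(12,7)=179487+7·63987=627396 | T(12,8)=63987+8·11880=159027 | T(12,9)=11880+9·1155=22275 | T(12,10)=1155+10·55=1705 | T(12,11)=55+11·1=66 | T(12,12)=1+12·0=1
i=13: T(13,1)=0+1·1=1 | T(13,2)=1+2·2047=4095 | T(13,3)=2047+3·86526=261625 | T(13,4)=86526+4·611501=2532530 | T(13,5)=611501+5·1379400=7508501 | T(13,6)=1379400+6·1323652=9321312 | T(13,7)=1323652+7·627396=5715424 | T(13,8)=627396+8·159027=1899612 | T(13,9)=159027+9·22275=359502 | T(13,10)=22275+10·1705=39325 | T(13,11)=1705+11·66=2431 | T(13,12)=66+12·1=78 | T(13,13)=1+13·0=1
B_12 = ΣS(12,k) = 1+2047+86526+611501+1379400+1323652+627396+159027+22275+1705+66+1 = 4213597
B_13 = ΣS(13,k) = 1+4095+261625+2532530+7508501+9321312+5715424+1899612+359502+39325+2431+78+1 = 27644437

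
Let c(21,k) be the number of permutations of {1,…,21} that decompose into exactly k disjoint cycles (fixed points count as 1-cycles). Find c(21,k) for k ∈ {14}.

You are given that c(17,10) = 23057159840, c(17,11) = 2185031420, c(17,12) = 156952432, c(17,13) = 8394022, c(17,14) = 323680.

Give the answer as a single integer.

[18] T[18,11]:17*2185031420+23057159840=60202693980 · T[18,12]:17*156952432+2185031420=4853222764 · T[18,13]:17*8394022+156952432=299650806 · T[18,14]:17*323680+8394022=13896582
[19] T[19,12]:18*4853222764+60202693980=147560703732 · T[19,13]:18*299650806+4853222764=10246937272 · T[19,14]:18*13896582+299650806=549789282
[20] T[20,13]:19*10246937272+147560703732=342252511900 · T[20,14]:19*549789282+10246937272=20692933630
[21] T[21,14]:20*20692933630+342252511900=756111184500
Read c(21,14) = 756111184500.

756111184500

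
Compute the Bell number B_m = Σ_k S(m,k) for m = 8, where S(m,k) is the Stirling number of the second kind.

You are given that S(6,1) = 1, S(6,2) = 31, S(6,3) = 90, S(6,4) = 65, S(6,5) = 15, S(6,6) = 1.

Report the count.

@7  (7,1):1·1+0→1, (7,2):31·2+1→63, (7,3):90·3+31→301, (7,4):65·4+90→350, (7,5):15·5+65→140, (7,6):1·6+15→21, (7,7):0·7+1→1
@8  (8,1):1·1+0→1, (8,2):63·2+1→127, (8,3):301·3+63→966, (8,4):350·4+301→1701, (8,5):140·5+350→1050, (8,6):21·6+140→266, (8,7):1·7+21→28, (8,8):0·8+1→1
B_8 = ΣS(8,k) = 1+127+966+1701+1050+266+28+1 = 4140

4140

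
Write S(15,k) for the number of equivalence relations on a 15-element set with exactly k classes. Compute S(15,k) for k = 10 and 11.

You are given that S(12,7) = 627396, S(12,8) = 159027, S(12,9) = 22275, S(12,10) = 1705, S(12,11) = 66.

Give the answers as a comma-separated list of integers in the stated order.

row 13: T[13][8]=8·159027+627396=1899612  T[13][9]=9·22275+159027=359502  T[13][10]=10·1705+22275=39325  T[13][11]=11·66+1705=2431
row 14: T[14][9]=9·359502+1899612=5135130  T[14][10]=10·39325+359502=752752  T[14][11]=11·2431+39325=66066
row 15: T[15][10]=10·752752+5135130=12662650  T[15][11]=11·66066+752752=1479478
Read S(15,10) = 12662650, S(15,11) = 1479478.

12662650, 1479478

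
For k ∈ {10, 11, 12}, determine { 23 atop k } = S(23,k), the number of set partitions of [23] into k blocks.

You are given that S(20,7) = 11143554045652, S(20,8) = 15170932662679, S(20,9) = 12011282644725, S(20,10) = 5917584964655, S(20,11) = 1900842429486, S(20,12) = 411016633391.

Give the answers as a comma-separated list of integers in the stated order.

[21] T[21,8]:8*15170932662679+11143554045652=132511015347084 · T[21,9]:9*12011282644725+15170932662679=123272476465204 · T[21,10]:10*5917584964655+12011282644725=71187132291275 · T[21,11]:11*1900842429486+5917584964655=26826851689001 · T[21,12]:12*411016633391+1900842429486=6833042030178
[22] T[22,9]:9*123272476465204+132511015347084=1241963303533920 · T[22,10]:10*71187132291275+123272476465204=835143799377954 · T[22,11]:11*26826851689001+71187132291275=366282500870286 · T[22,12]:12*6833042030178+26826851689001=108823356051137
[23] T[23,10]:10*835143799377954+1241963303533920=9593401297313460 · T[23,11]:11*366282500870286+835143799377954=4864251308951100 · T[23,12]:12*108823356051137+366282500870286=1672162773483930
Read S(23,10) = 9593401297313460, S(23,11) = 4864251308951100, S(23,12) = 1672162773483930.

9593401297313460, 4864251308951100, 1672162773483930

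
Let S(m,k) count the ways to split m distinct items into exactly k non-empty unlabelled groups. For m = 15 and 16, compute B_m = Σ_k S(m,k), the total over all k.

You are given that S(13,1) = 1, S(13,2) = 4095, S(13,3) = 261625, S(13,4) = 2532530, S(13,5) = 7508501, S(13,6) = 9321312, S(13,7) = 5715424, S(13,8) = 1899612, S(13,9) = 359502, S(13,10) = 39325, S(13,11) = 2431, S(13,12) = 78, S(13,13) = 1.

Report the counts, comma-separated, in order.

@14  (14,1):1·1+0→1, (14,2):4095·2+1→8191, (14,3):261625·3+4095→788970, (14,4):2532530·4+261625→10391745, (14,5):7508501·5+2532530→40075035, (14,6):9321312·6+7508501→63436373, (14,7):5715424·7+9321312→49329280, (14,8):1899612·8+5715424→20912320, (14,9):359502·9+1899612→5135130, (14,10):39325·10+359502→752752, (14,11):2431·11+39325→66066, (14,12):78·12+2431→3367, (14,13):1·13+78→91, (14,14):0·14+1→1
@15  (15,1):1·1+0→1, (15,2):8191·2+1→16383, (15,3):788970·3+8191→2375101, (15,4):10391745·4+788970→42355950, (15,5):40075035·5+10391745→210766920, (15,6):63436373·6+40075035→420693273, (15,7):49329280·7+63436373→408741333, (15,8):20912320·8+49329280→216627840, (15,9):5135130·9+20912320→67128490, (15,10):752752·10+5135130→12662650, (15,11):66066·11+752752→1479478, (15,12):3367·12+66066→106470, (15,13):91·13+3367→4550, (15,14):1·14+91→105, (15,15):0·15+1→1
@16  (16,1):1·1+0→1, (16,2):16383·2+1→32767, (16,3):2375101·3+16383→7141686, (16,4):42355950·4+2375101→171798901, (16,5):210766920·5+42355950→1096190550, (16,6):420693273·6+210766920→2734926558, (16,7):408741333·7+420693273→3281882604, (16,8):216627840·8+408741333→2141764053, (16,9):67128490·9+216627840→820784250, (16,10):12662650·10+67128490→193754990, (16,11):1479478·11+12662650→28936908, (16,12):106470·12+1479478→2757118, (16,13):4550·13+106470→165620, (16,14):105·14+4550→6020, (16,15):1·15+105→120, (16,16):0·16+1→1
B_15 = ΣS(15,k) = 1+16383+2375101+42355950+210766920+420693273+408741333+216627840+67128490+12662650+1479478+106470+4550+105+1 = 1382958545
B_16 = ΣS(16,k) = 1+32767+7141686+171798901+1096190550+2734926558+3281882604+2141764053+820784250+193754990+28936908+2757118+165620+6020+120+1 = 10480142147

1382958545, 10480142147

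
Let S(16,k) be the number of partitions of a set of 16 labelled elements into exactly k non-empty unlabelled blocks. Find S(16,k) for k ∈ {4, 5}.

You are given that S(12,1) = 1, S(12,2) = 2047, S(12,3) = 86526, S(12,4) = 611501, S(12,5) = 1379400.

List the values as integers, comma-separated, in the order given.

171798901, 1096190550

[13] T[13,1]:1*1+0=1 · T[13,2]:2*2047+1=4095 · T[13,3]:3*86526+2047=261625 · T[13,4]:4*611501+86526=2532530 · T[13,5]:5*1379400+611501=7508501
[14] T[14,2]:2*4095+1=8191 · T[14,3]:3*261625+4095=788970 · T[14,4]:4*2532530+261625=10391745 · T[14,5]:5*7508501+2532530=40075035
[15] T[15,3]:3*788970+8191=2375101 · T[15,4]:4*10391745+788970=42355950 · T[15,5]:5*40075035+10391745=210766920
[16] T[16,4]:4*42355950+2375101=171798901 · T[16,5]:5*210766920+42355950=1096190550
Read S(16,4) = 171798901, S(16,5) = 1096190550.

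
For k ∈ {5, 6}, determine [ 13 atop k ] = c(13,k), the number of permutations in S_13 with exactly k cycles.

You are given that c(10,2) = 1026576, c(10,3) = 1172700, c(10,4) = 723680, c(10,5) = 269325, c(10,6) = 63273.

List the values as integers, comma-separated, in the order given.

657206836, 206070150

@11  (11,3):1172700·10+1026576→12753576, (11,4):723680·10+1172700→8409500, (11,5):269325·10+723680→3416930, (11,6):63273·10+269325→902055
@12  (12,4):8409500·11+12753576→105258076, (12,5):3416930·11+8409500→45995730, (12,6):902055·11+3416930→13339535
@13  (13,5):45995730·12+105258076→657206836, (13,6):13339535·12+45995730→206070150
Read c(13,5) = 657206836, c(13,6) = 206070150.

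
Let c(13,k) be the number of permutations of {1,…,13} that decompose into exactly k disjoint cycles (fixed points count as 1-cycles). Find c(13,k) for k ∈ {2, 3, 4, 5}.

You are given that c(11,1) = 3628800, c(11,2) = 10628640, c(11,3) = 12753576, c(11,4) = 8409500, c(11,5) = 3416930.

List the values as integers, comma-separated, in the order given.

[12] T[12,1]:11*3628800+0=39916800 · T[12,2]:11*10628640+3628800=120543840 · T[12,3]:11*12753576+10628640=150917976 · T[12,4]:11*8409500+12753576=105258076 · T[12,5]:11*3416930+8409500=45995730
[13] T[13,2]:12*120543840+39916800=1486442880 · T[13,3]:12*150917976+120543840=1931559552 · T[13,4]:12*105258076+150917976=1414014888 · T[13,5]:12*45995730+105258076=657206836
Read c(13,2) = 1486442880, c(13,3) = 1931559552, c(13,4) = 1414014888, c(13,5) = 657206836.

1486442880, 1931559552, 1414014888, 657206836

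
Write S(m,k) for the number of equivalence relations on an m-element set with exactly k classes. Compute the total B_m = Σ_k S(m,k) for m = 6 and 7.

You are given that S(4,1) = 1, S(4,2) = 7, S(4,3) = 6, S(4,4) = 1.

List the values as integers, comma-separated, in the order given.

[5] T[5,1]:1*1+0=1 · T[5,2]:2*7+1=15 · T[5,3]:3*6+7=25 · T[5,4]:4*1+6=10 · T[5,5]:5*0+1=1
[6] T[6,1]:1*1+0=1 · T[6,2]:2*15+1=31 · T[6,3]:3*25+15=90 · T[6,4]:4*10+25=65 · T[6,5]:5*1+10=15 · T[6,6]:6*0+1=1
[7] T[7,1]:1*1+0=1 · T[7,2]:2*31+1=63 · T[7,3]:3*90+31=301 · T[7,4]:4*65+90=350 · T[7,5]:5*15+65=140 · T[7,6]:6*1+15=21 · T[7,7]:7*0+1=1
B_6 = ΣS(6,k) = 1+31+90+65+15+1 = 203
B_7 = ΣS(7,k) = 1+63+301+350+140+21+1 = 877

203, 877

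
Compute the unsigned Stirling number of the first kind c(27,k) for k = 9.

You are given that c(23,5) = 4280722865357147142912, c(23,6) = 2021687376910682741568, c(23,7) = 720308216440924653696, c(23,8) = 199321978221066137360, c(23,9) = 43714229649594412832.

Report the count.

row 24: T[24][6]=23·2021687376910682741568+4280722865357147142912=50779532534302850198976  T[24][7]=23·720308216440924653696+2021687376910682741568=18588776355051949776576  T[24][8]=23·199321978221066137360+720308216440924653696=5304713715525445812976  T[24][9]=23·43714229649594412832+199321978221066137360=1204749260161737632496
row 25: T[25][7]=24·18588776355051949776576+50779532534302850198976=496910165055549644836800  T[25][8]=24·5304713715525445812976+18588776355051949776576=145901905527662649288000  T[25][9]=24·1204749260161737632496+5304713715525445812976=34218695959407148992880
row 26: T[26][8]=25·145901905527662649288000+496910165055549644836800=4144457803247115877036800  T[26][9]=25·34218695959407148992880+145901905527662649288000=1001369304512841374110000
row 27: T[27][9]=26·1001369304512841374110000+4144457803247115877036800=30180059720580991603896800
Read c(27,9) = 30180059720580991603896800.

30180059720580991603896800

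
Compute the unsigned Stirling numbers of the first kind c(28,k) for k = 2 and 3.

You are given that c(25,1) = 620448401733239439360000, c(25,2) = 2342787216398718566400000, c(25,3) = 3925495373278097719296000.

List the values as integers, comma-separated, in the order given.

42373564558110787183902720000, 73689668464006010184007680000

@26  (26,1):620448401733239439360000·25+0→15511210043330985984000000, (26,2):2342787216398718566400000·25+620448401733239439360000→59190128811701203599360000, (26,3):3925495373278097719296000·25+2342787216398718566400000→100480171548351161548800000
@27  (27,1):15511210043330985984000000·26+0→403291461126605635584000000, (27,2):59190128811701203599360000·26+15511210043330985984000000→1554454559147562279567360000, (27,3):100480171548351161548800000·26+59190128811701203599360000→2671674589068831403868160000
@28  (28,2):1554454559147562279567360000·27+403291461126605635584000000→42373564558110787183902720000, (28,3):2671674589068831403868160000·27+1554454559147562279567360000→73689668464006010184007680000
Read c(28,2) = 42373564558110787183902720000, c(28,3) = 73689668464006010184007680000.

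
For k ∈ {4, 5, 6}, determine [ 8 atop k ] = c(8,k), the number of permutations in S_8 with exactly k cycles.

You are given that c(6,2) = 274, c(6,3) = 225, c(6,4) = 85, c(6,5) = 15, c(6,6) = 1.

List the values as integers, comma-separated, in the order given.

i=7: T(7,3)=274+6·225=1624 | T(7,4)=225+6·85=735 | T(7,5)=85+6·15=175 | T(7,6)=15+6·1=21
i=8: T(8,4)=1624+7·735=6769 | T(8,5)=735+7·175=1960 | T(8,6)=175+7·21=322
Read c(8,4) = 6769, c(8,5) = 1960, c(8,6) = 322.

6769, 1960, 322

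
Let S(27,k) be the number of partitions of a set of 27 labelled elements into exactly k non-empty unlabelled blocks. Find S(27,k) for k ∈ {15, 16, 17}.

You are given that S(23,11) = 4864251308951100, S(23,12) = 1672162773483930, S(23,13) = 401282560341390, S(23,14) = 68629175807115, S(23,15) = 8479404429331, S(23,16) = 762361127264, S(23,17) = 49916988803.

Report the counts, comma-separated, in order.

1834634071262848260, 294063066070824960, 35569317763922670

r24: T_24,12=12×1672162773483930+4864251308951100=24930204590758260; T_24,13=13×401282560341390+1672162773483930=6888836057922000; T_24,14=14×68629175807115+401282560341390=1362091021641000; T_24,15=15×8479404429331+68629175807115=195820242247080; T_24,16=16×762361127264+8479404429331=20677182465555; T_24,17=17×49916988803+762361127264=1610949936915
r25: T_25,13=13×6888836057922000+24930204590758260=114485073343744260; T_25,14=14×1362091021641000+6888836057922000=25958110360896000; T_25,15=15×195820242247080+1362091021641000=4299394655347200; T_25,16=16×20677182465555+195820242247080=526655161695960; T_25,17=17×1610949936915+20677182465555=48063331393110
r26: T_26,14=14×25958110360896000+114485073343744260=477898618396288260; T_26,15=15×4299394655347200+25958110360896000=90449030191104000; T_26,16=16×526655161695960+4299394655347200=12725877242482560; T_26,17=17×48063331393110+526655161695960=1343731795378830
r27: T_27,15=15×90449030191104000+477898618396288260=1834634071262848260; T_27,16=16×12725877242482560+90449030191104000=294063066070824960; T_27,17=17×1343731795378830+12725877242482560=35569317763922670
Read S(27,15) = 1834634071262848260, S(27,16) = 294063066070824960, S(27,17) = 35569317763922670.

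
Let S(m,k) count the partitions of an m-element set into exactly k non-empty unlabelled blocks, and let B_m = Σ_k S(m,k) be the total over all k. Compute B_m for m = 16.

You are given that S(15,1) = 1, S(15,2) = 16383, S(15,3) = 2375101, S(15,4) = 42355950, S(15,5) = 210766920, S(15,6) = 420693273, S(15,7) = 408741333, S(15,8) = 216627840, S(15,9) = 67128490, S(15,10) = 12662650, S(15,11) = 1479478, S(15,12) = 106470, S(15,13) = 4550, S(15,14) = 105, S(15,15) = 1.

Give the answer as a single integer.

r16: T_16,1=1×1+0=1; T_16,2=2×16383+1=32767; T_16,3=3×2375101+16383=7141686; T_16,4=4×42355950+2375101=171798901; T_16,5=5×210766920+42355950=1096190550; T_16,6=6×420693273+210766920=2734926558; T_16,7=7×408741333+420693273=3281882604; T_16,8=8×216627840+408741333=2141764053; T_16,9=9×67128490+216627840=820784250; T_16,10=10×12662650+67128490=193754990; T_16,11=11×1479478+12662650=28936908; T_16,12=12×106470+1479478=2757118; T_16,13=13×4550+106470=165620; T_16,14=14×105+4550=6020; T_16,15=15×1+105=120; T_16,16=16×0+1=1
B_16 = ΣS(16,k) = 1+32767+7141686+171798901+1096190550+2734926558+3281882604+2141764053+820784250+193754990+28936908+2757118+165620+6020+120+1 = 10480142147

10480142147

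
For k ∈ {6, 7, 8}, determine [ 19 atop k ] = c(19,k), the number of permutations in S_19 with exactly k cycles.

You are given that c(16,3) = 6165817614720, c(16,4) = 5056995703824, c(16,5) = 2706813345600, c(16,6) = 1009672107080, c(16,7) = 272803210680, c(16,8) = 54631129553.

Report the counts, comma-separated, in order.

7551527592063024, 2353125040549984, 557921681547048

[17] T[17,4]:16*5056995703824+6165817614720=87077748875904 · T[17,5]:16*2706813345600+5056995703824=48366009233424 · T[17,6]:16*1009672107080+2706813345600=18861567058880 · T[17,7]:16*272803210680+1009672107080=5374523477960 · T[17,8]:16*54631129553+272803210680=1146901283528
[18] T[18,5]:17*48366009233424+87077748875904=909299905844112 · T[18,6]:17*18861567058880+48366009233424=369012649234384 · T[18,7]:17*5374523477960+18861567058880=110228466184200 · T[18,8]:17*1146901283528+5374523477960=24871845297936
[19] T[19,6]:18*369012649234384+909299905844112=7551527592063024 · T[19,7]:18*110228466184200+369012649234384=2353125040549984 · T[19,8]:18*24871845297936+110228466184200=557921681547048
Read c(19,6) = 7551527592063024, c(19,7) = 2353125040549984, c(19,8) = 557921681547048.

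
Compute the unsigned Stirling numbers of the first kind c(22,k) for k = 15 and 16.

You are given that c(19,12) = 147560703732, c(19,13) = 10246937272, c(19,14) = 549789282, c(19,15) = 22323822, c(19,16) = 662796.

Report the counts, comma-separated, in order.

i=20: T(20,13)=147560703732+19·10246937272=342252511900 | T(20,14)=10246937272+19·549789282=20692933630 | T(20,15)=549789282+19·22323822=973941900 | T(20,16)=22323822+19·662796=34916946
i=21: T(21,14)=342252511900+20·20692933630=756111184500 | T(21,15)=20692933630+20·973941900=40171771630 | T(21,16)=973941900+20·34916946=1672280820
i=22: T(22,15)=756111184500+21·40171771630=1599718388730 | T(22,16)=40171771630+21·1672280820=75289668850
Read c(22,15) = 1599718388730, c(22,16) = 75289668850.

1599718388730, 75289668850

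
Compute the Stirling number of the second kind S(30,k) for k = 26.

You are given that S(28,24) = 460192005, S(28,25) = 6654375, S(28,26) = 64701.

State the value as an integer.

i=29: T(29,25)=460192005+25·6654375=626551380 | T(29,26)=6654375+26·64701=8336601
i=30: T(30,26)=626551380+26·8336601=843303006
Read S(30,26) = 843303006.

843303006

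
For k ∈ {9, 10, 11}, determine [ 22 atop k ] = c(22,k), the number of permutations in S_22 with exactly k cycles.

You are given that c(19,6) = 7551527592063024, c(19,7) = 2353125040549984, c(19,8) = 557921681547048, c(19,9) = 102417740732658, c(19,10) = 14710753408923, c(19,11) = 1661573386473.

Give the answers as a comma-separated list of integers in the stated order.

row 20: T[20][7]=19·2353125040549984+7551527592063024=52260903362512720  T[20][8]=19·557921681547048+2353125040549984=12953636989943896  T[20][9]=19·102417740732658+557921681547048=2503858755467550  T[20][10]=19·14710753408923+102417740732658=381922055502195  T[20][11]=19·1661573386473+14710753408923=46280647751910
row 21: T[21][8]=20·12953636989943896+52260903362512720=311333643161390640  T[21][9]=20·2503858755467550+12953636989943896=63030812099294896  T[21][10]=20·381922055502195+2503858755467550=10142299865511450  T[21][11]=20·46280647751910+381922055502195=1307535010540395
row 22: T[22][9]=21·63030812099294896+311333643161390640=1634980697246583456  T[22][10]=21·10142299865511450+63030812099294896=276019109275035346  T[22][11]=21·1307535010540395+10142299865511450=37600535086859745
Read c(22,9) = 1634980697246583456, c(22,10) = 276019109275035346, c(22,11) = 37600535086859745.

1634980697246583456, 276019109275035346, 37600535086859745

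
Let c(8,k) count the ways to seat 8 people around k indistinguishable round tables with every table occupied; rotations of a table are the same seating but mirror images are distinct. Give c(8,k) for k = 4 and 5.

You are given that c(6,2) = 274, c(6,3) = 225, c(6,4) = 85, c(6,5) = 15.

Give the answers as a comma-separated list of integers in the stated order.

6769, 1960

i=7: T(7,3)=274+6·225=1624 | T(7,4)=225+6·85=735 | T(7,5)=85+6·15=175
i=8: T(8,4)=1624+7·735=6769 | T(8,5)=735+7·175=1960
Read c(8,4) = 6769, c(8,5) = 1960.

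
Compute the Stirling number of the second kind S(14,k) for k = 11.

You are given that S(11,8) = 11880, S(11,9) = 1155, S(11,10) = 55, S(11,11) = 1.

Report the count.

[12] T[12,9]:9*1155+11880=22275 · T[12,10]:10*55+1155=1705 · T[12,11]:11*1+55=66
[13] T[13,10]:10*1705+22275=39325 · T[13,11]:11*66+1705=2431
[14] T[14,11]:11*2431+39325=66066
Read S(14,11) = 66066.

66066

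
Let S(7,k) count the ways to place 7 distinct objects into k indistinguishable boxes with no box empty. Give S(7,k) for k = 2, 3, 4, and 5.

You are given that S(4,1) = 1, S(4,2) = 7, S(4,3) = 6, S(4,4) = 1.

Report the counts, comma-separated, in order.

63, 301, 350, 140

r5: T_5,1=1×1+0=1; T_5,2=2×7+1=15; T_5,3=3×6+7=25; T_5,4=4×1+6=10; T_5,5=5×0+1=1
r6: T_6,1=1×1+0=1; T_6,2=2×15+1=31; T_6,3=3×25+15=90; T_6,4=4×10+25=65; T_6,5=5×1+10=15
r7: T_7,2=2×31+1=63; T_7,3=3×90+31=301; T_7,4=4×65+90=350; T_7,5=5×15+65=140
Read S(7,2) = 63, S(7,3) = 301, S(7,4) = 350, S(7,5) = 140.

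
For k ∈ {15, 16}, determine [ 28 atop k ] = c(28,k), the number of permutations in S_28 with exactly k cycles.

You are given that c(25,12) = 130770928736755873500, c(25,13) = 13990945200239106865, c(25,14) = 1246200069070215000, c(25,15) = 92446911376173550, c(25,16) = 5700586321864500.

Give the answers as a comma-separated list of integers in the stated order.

5370555489012577816470, 398629729895941637715

i=26: T(26,13)=130770928736755873500+25·13990945200239106865=480544558742733545125 | T(26,14)=13990945200239106865+25·1246200069070215000=45145946926994481865 | T(26,15)=1246200069070215000+25·92446911376173550=3557372853474553750 | T(26,16)=92446911376173550+25·5700586321864500=234961569422786050
i=27: T(27,14)=480544558742733545125+26·45145946926994481865=1654339178844590073615 | T(27,15)=45145946926994481865+26·3557372853474553750=137637641117332879365 | T(27,16)=3557372853474553750+26·234961569422786050=9666373658466991050
i=28: T(28,15)=1654339178844590073615+27·137637641117332879365=5370555489012577816470 | T(28,16)=137637641117332879365+27·9666373658466991050=398629729895941637715
Read c(28,15) = 5370555489012577816470, c(28,16) = 398629729895941637715.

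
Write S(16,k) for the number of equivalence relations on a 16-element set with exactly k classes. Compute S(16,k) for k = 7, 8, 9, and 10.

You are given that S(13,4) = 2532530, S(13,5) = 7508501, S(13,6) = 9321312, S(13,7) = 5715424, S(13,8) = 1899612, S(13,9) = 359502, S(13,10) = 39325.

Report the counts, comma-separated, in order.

3281882604, 2141764053, 820784250, 193754990

@14  (14,5):7508501·5+2532530→40075035, (14,6):9321312·6+7508501→63436373, (14,7):5715424·7+9321312→49329280, (14,8):1899612·8+5715424→20912320, (14,9):359502·9+1899612→5135130, (14,10):39325·10+359502→752752
@15  (15,6):63436373·6+40075035→420693273, (15,7):49329280·7+63436373→408741333, (15,8):20912320·8+49329280→216627840, (15,9):5135130·9+20912320→67128490, (15,10):752752·10+5135130→12662650
@16  (16,7):408741333·7+420693273→3281882604, (16,8):216627840·8+408741333→2141764053, (16,9):67128490·9+216627840→820784250, (16,10):12662650·10+67128490→193754990
Read S(16,7) = 3281882604, S(16,8) = 2141764053, S(16,9) = 820784250, S(16,10) = 193754990.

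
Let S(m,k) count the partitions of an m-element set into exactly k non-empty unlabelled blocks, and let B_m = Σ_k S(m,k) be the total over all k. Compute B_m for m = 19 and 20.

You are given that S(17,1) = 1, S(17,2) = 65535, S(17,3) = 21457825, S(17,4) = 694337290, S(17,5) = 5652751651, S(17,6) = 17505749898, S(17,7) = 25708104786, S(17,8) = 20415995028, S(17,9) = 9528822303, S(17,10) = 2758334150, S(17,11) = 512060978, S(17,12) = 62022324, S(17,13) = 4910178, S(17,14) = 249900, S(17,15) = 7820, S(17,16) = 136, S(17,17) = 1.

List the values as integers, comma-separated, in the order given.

[18] T[18,1]:1*1+0=1 · T[18,2]:2*65535+1=131071 · T[18,3]:3*21457825+65535=64439010 · T[18,4]:4*694337290+21457825=2798806985 · T[18,5]:5*5652751651+694337290=28958095545 · T[18,6]:6*17505749898+5652751651=110687251039 · T[18,7]:7*25708104786+17505749898=197462483400 · T[18,8]:8*20415995028+25708104786=189036065010 · T[18,9]:9*9528822303+20415995028=106175395755 · T[18,10]:10*2758334150+9528822303=37112163803 · T[18,11]:11*512060978+2758334150=8391004908 · T[18,12]:12*62022324+512060978=1256328866 · T[18,13]:13*4910178+62022324=125854638 · T[18,14]:14*249900+4910178=8408778 · T[18,15]:15*7820+249900=367200 · T[18,16]:16*136+7820=9996 · T[18,17]:17*1+136=153 · T[18,18]:18*0+1=1
[19] T[19,1]:1*1+0=1 · T[19,2]:2*131071+1=262143 · T[19,3]:3*64439010+131071=193448101 · T[19,4]:4*2798806985+64439010=11259666950 · T[19,5]:5*28958095545+2798806985=147589284710 · T[19,6]:6*110687251039+28958095545=693081601779 · T[19,7]:7*197462483400+110687251039=1492924634839 · T[19,8]:8*189036065010+197462483400=1709751003480 · T[19,9]:9*106175395755+189036065010=1144614626805 · T[19,10]:10*37112163803+106175395755=477297033785 · T[19,11]:11*8391004908+37112163803=129413217791 · T[19,12]:12*1256328866+8391004908=23466951300 · T[19,13]:13*125854638+1256328866=2892439160 · T[19,14]:14*8408778+125854638=243577530 · T[19,15]:15*367200+8408778=13916778 · T[19,16]:16*9996+367200=527136 · T[19,17]:17*153+9996=12597 · T[19,18]:18*1+153=171 · T[19,19]:19*0+1=1
[20] T[20,1]:1*1+0=1 · T[20,2]:2*262143+1=524287 · T[20,3]:3*193448101+262143=580606446 · T[20,4]:4*11259666950+193448101=45232115901 · T[20,5]:5*147589284710+11259666950=749206090500 · T[20,6]:6*693081601779+147589284710=4306078895384 · T[20,7]:7*1492924634839+693081601779=11143554045652 · T[20,8]:8*1709751003480+1492924634839=15170932662679 · T[20,9]:9*1144614626805+1709751003480=12011282644725 · T[20,10]:10*477297033785+1144614626805=5917584964655 · T[20,11]:11*129413217791+477297033785=1900842429486 · T[20,12]:12*23466951300+129413217791=411016633391 · T[20,13]:13*2892439160+23466951300=61068660380 · T[20,14]:14*243577530+2892439160=6302524580 · T[20,15]:15*13916778+243577530=452329200 · T[20,16]:16*527136+13916778=22350954 · T[20,17]:17*12597+527136=741285 · T[20,18]:18*171+12597=15675 · T[20,19]:19*1+171=190 · T[20,20]:20*0+1=1
B_19 = ΣS(19,k) = 1+262143+193448101+11259666950+147589284710+693081601779+1492924634839+1709751003480+1144614626805+477297033785+129413217791+23466951300+2892439160+243577530+13916778+527136+12597+171+1 = 5832742205057
B_20 = ΣS(20,k) = 1+524287+580606446+45232115901+749206090500+4306078895384+11143554045652+15170932662679+12011282644725+5917584964655+1900842429486+411016633391+61068660380+6302524580+452329200+22350954+741285+15675+190+1 = 51724158235372

5832742205057, 51724158235372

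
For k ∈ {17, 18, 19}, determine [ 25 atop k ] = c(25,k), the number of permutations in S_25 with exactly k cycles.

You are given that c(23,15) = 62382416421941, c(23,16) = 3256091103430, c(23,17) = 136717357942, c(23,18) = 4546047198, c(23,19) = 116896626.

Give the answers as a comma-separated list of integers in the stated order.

r24: T_24,16=23×3256091103430+62382416421941=137272511800831; T_24,17=23×136717357942+3256091103430=6400590336096; T_24,18=23×4546047198+136717357942=241276443496; T_24,19=23×116896626+4546047198=7234669596
r25: T_25,17=24×6400590336096+137272511800831=290886679867135; T_25,18=24×241276443496+6400590336096=12191224980000; T_25,19=24×7234669596+241276443496=414908513800
Read c(25,17) = 290886679867135, c(25,18) = 12191224980000, c(25,19) = 414908513800.

290886679867135, 12191224980000, 414908513800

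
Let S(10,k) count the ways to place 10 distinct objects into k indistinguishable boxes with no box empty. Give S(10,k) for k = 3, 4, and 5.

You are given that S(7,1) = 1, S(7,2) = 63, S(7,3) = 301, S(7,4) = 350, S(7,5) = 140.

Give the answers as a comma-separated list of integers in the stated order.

r8: T_8,1=1×1+0=1; T_8,2=2×63+1=127; T_8,3=3×301+63=966; T_8,4=4×350+301=1701; T_8,5=5×140+350=1050
r9: T_9,2=2×127+1=255; T_9,3=3×966+127=3025; T_9,4=4×1701+966=7770; T_9,5=5×1050+1701=6951
r10: T_10,3=3×3025+255=9330; T_10,4=4×7770+3025=34105; T_10,5=5×6951+7770=42525
Read S(10,3) = 9330, S(10,4) = 34105, S(10,5) = 42525.

9330, 34105, 42525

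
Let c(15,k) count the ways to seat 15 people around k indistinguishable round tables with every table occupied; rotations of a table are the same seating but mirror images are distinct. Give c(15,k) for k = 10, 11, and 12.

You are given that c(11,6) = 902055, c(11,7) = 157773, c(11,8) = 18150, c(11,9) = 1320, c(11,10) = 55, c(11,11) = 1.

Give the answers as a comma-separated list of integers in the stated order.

37312275, 2749747, 143325

[12] T[12,7]:11*157773+902055=2637558 · T[12,8]:11*18150+157773=357423 · T[12,9]:11*1320+18150=32670 · T[12,10]:11*55+1320=1925 · T[12,11]:11*1+55=66 · T[12,12]:11*0+1=1
[13] T[13,8]:12*357423+2637558=6926634 · T[13,9]:12*32670+357423=749463 · T[13,10]:12*1925+32670=55770 · T[13,11]:12*66+1925=2717 · T[13,12]:12*1+66=78
[14] T[14,9]:13*749463+6926634=16669653 · T[14,10]:13*55770+749463=1474473 · T[14,11]:13*2717+55770=91091 · T[14,12]:13*78+2717=3731
[15] T[15,10]:14*1474473+16669653=37312275 · T[15,11]:14*91091+1474473=2749747 · T[15,12]:14*3731+91091=143325
Read c(15,10) = 37312275, c(15,11) = 2749747, c(15,12) = 143325.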